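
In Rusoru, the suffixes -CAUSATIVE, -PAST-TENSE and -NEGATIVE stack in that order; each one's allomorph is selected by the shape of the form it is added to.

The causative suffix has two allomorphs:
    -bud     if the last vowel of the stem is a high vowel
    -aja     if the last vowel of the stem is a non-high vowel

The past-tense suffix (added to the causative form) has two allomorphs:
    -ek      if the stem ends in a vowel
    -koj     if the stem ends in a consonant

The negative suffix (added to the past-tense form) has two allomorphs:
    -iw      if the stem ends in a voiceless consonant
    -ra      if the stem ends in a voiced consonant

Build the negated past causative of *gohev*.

*gohev*: last vowel = /e/, a non-high vowel → -aja → *gohevaja*.
The final sound of the causative form *gohevaja* is /a/, which is a vowel, so the past-tense suffix is -ek, giving *gohevajaek*.
The past-tense form *gohevajaek* — final consonant /k/ (voiceless) → -iw → *gohevajaekiw*.

gohevajaekiw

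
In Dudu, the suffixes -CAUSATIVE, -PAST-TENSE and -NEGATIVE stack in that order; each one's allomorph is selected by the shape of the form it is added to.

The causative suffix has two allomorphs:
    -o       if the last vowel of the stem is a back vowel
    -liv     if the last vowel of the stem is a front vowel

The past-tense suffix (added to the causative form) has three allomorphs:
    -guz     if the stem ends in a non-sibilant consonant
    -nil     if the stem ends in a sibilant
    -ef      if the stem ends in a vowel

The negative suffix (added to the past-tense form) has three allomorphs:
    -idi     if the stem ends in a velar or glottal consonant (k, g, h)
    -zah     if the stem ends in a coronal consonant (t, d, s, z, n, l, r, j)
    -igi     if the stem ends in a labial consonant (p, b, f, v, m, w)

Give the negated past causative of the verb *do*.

*do* — last vowel /o/ (a back vowel) → -o → *doo*.
The causative form *doo* — final sound /o/ (a vowel) → -ef → *dooef*.
Since the final consonant of the past-tense form *dooef* is /f/ (labial), it takes -igi, giving *dooefigi*.

dooefigi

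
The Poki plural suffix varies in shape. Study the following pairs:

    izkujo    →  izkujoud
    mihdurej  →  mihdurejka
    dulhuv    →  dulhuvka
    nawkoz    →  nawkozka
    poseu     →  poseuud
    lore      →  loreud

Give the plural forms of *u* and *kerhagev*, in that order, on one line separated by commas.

Looking at the final sound of each stem: -ka when the stem ends in a consonant (*mihdurej*, *dulhuv*, *nawkoz*); -ud when the stem ends in a vowel (*izkujo*, *poseu*, *lore*).
*u*: final sound = /u/, a vowel → -ud → *uud*.
The final sound of *kerhagev* is /v/, which is a consonant, so the suffix is -ka, giving *kerhagevka*.

uud, kerhagevka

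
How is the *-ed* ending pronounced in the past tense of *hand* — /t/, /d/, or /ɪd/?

/ɪd/

The stem *hand* ends in /t/ or /d/.
The -ed suffix is realized as /ɪd/ after /t, d/; as /t/ after other voiceless consonants; and as /d/ after other voiced sounds.
So -ed on *hand* is pronounced /ɪd/.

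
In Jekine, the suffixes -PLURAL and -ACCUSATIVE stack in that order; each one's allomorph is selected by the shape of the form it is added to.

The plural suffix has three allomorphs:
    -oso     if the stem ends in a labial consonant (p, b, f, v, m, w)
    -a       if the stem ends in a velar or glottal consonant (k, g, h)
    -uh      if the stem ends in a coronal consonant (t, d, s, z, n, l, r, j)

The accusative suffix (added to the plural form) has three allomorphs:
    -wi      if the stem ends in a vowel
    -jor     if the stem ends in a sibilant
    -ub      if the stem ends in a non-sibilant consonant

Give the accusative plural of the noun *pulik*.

*pulik* — final consonant /k/ (velar/glottal) → -a → *pulika*.
Since the final sound of the plural form *pulika* is /a/ (a vowel), it takes -wi, giving *pulikawi*.

pulikawi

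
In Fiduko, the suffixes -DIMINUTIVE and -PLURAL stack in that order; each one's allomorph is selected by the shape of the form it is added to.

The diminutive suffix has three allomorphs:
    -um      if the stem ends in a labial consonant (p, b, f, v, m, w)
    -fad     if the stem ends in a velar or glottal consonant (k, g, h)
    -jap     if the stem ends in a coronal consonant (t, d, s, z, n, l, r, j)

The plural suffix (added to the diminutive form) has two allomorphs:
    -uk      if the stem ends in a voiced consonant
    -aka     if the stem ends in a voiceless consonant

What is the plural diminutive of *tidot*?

Since the final consonant of *tidot* is /t/ (coronal), it takes -jap, giving *tidotjap*.
The diminutive form *tidotjap*: final consonant = /p/, voiceless → -aka → *tidotjapaka*.

tidotjapaka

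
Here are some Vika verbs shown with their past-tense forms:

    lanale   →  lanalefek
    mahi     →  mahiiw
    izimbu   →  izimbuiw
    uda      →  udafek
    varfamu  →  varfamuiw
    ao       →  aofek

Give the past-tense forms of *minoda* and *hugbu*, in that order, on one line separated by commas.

minodafek, hugbuiw

Looking at the last vowel of each stem: -iw when the last vowel of the stem is a high vowel (*mahi*, *izimbu*, *varfamu*); -fek when the last vowel of the stem is a non-high vowel (*lanale*, *uda*, *ao*).
*minoda* — last vowel /a/ (a non-high vowel) → -fek → *minodafek*.
Since the last vowel of *hugbu* is /u/ (a high vowel), it takes -iw, giving *hugbuiw*.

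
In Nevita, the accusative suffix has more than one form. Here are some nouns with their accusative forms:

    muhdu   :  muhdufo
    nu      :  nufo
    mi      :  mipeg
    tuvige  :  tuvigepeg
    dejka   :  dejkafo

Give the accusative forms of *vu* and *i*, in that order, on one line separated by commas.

vufo, ipeg

The suffix is conditioned by the last vowel: -peg when the last vowel of the stem is a front vowel (*mi*, *tuvige*); -fo when the last vowel of the stem is a back vowel (*muhdu*, *nu*, *dejka*).
Since the last vowel of *vu* is /u/ (a back vowel), it takes -fo, giving *vufo*.
*i*: last vowel = /i/, a front vowel → -peg → *ipeg*.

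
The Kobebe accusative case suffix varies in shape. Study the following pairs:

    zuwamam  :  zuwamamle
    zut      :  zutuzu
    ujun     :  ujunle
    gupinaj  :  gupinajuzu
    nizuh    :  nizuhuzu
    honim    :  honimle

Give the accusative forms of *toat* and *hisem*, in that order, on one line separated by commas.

toatuzu, hisemle

The alternation tracks the final consonant of the stem — -le when the stem ends in a nasal (*zuwamam*, *ujun*, *honim*); -uzu when the stem ends in a non-nasal consonant (*zut*, *gupinaj*, *nizuh*).
The final consonant of *toat* is /t/, which is non-nasal, so the suffix is -uzu, giving *toatuzu*.
*hisem* — final consonant /m/ (a nasal) → -le → *hisemle*.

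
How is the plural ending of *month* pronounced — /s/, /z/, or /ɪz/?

/s/

The stem *month* ends in a voiceless non-sibilant consonant.
The plural suffix surfaces as /ɪz/ after sibilants, /s/ after other voiceless consonants, and /z/ after other voiced sounds.
So the plural -s on *month* is pronounced /s/.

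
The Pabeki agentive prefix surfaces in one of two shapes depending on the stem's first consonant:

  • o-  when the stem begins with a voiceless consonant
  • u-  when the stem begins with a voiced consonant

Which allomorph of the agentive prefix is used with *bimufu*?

u-

The first consonant of *bimufu* is /b/, which is voiced, so the prefix is u-.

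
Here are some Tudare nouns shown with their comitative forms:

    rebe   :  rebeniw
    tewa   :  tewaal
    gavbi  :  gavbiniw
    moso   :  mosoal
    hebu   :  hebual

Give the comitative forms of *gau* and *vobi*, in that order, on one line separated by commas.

gaual, vobiniw

The alternation tracks the last vowel of the stem — -niw when the last vowel of the stem is a front vowel (*rebe*, *gavbi*); -al when the last vowel of the stem is a back vowel (*tewa*, *moso*, *hebu*).
Since the last vowel of *gau* is /u/ (a back vowel), it takes -al, giving *gaual*.
Since the last vowel of *vobi* is /i/ (a front vowel), it takes -niw, giving *vobiniw*.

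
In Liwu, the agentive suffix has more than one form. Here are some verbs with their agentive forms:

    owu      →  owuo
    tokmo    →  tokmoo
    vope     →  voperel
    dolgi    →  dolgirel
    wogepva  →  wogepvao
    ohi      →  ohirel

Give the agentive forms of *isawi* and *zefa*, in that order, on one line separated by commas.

isawirel, zefao

The alternation tracks the last vowel of the stem — -rel when the last vowel of the stem is a front vowel (*vope*, *dolgi*, *ohi*); -o when the last vowel of the stem is a back vowel (*owu*, *tokmo*, *wogepva*).
*isawi*: last vowel = /i/, a front vowel → -rel → *isawirel*.
*zefa* — last vowel /a/ (a back vowel) → -o → *zefao*.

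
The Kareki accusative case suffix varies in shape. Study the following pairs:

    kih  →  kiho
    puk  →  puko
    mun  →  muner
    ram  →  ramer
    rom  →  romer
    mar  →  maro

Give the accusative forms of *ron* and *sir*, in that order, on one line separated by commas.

The suffix is conditioned by the final consonant: -er when the stem ends in a nasal (*mun*, *ram*, *rom*); -o when the stem ends in a non-nasal consonant (*kih*, *puk*, *mar*).
*ron* — final consonant /n/ (a nasal) → -er → *roner*.
The final consonant of *sir* is /r/, which is non-nasal, so the suffix is -o, giving *siro*.

roner, siro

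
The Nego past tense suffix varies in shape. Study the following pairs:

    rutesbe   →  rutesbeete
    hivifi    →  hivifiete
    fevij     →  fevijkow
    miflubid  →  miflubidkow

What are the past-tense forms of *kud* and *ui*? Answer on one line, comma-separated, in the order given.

Looking at the final sound of each stem: -kow when the stem ends in a consonant (*fevij*, *miflubid*); -ete when the stem ends in a vowel (*rutesbe*, *hivifi*).
*kud* — final sound /d/ (a consonant) → -kow → *kudkow*.
*ui*: final sound = /i/, a vowel → -ete → *uiete*.

kudkow, uiete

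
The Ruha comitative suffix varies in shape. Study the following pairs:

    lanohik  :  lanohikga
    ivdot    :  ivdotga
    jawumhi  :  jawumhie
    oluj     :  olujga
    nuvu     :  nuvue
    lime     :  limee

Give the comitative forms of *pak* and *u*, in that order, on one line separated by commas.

The suffix is conditioned by the final sound: -ga when the stem ends in a consonant (*lanohik*, *ivdot*, *oluj*); -e when the stem ends in a vowel (*jawumhi*, *nuvu*, *lime*).
*pak*: final sound = /k/, a consonant → -ga → *pakga*.
The final sound of *u* is /u/, which is a vowel, so the suffix is -e, giving *ue*.

pakga, ue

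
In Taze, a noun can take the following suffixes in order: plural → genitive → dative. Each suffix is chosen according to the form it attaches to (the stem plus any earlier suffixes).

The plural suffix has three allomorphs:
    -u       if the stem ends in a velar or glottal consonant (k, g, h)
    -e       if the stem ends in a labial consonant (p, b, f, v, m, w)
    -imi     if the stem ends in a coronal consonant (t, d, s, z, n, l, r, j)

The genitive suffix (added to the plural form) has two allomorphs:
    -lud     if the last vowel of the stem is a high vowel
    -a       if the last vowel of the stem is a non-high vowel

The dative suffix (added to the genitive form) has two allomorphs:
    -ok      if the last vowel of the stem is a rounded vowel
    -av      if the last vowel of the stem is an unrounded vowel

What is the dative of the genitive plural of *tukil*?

tukilimiludok

The final consonant of *tukil* is /l/, which is coronal, so the plural suffix is -imi, giving *tukilimi*.
Since the last vowel of the plural form *tukilimi* is /i/ (a high vowel), it takes -lud, giving *tukilimilud*.
The genitive form *tukilimilud* — last vowel /u/ (a rounded vowel) → -ok → *tukilimiludok*.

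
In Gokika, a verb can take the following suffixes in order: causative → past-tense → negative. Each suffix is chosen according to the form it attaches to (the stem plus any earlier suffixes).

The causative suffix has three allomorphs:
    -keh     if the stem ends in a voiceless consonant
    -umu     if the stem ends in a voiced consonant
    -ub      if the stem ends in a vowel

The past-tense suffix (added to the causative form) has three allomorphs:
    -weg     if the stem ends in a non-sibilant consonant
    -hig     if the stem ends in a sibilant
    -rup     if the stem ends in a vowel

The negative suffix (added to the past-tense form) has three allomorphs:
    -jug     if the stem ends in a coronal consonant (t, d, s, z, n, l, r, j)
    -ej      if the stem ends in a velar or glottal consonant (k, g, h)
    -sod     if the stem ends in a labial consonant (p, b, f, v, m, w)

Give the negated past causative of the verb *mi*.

*mi*: final sound = /i/, a vowel → -ub → *miub*.
The causative form *miub*: final sound = /b/, a non-sibilant consonant → -weg → *miubweg*.
Since the final consonant of the past-tense form *miubweg* is /g/ (velar/glottal), it takes -ej, giving *miubwegej*.

miubwegej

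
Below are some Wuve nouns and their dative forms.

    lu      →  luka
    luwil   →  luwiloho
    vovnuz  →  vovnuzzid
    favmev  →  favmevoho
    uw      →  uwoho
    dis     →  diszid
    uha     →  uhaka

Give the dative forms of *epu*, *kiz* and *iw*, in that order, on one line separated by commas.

epuka, kizzid, iwoho

The pattern is sibilance of the final sound: -zid when the stem ends in a sibilant (*vovnuz*, *dis*); -oho when the stem ends in a non-sibilant consonant (*luwil*, *favmev*, *uw*); -ka when the stem ends in a vowel (*lu*, *uha*).
Since the final sound of *epu* is /u/ (a vowel), it takes -ka, giving *epuka*.
Since the final sound of *kiz* is /z/ (a sibilant), it takes -zid, giving *kizzid*.
*iw* — final sound /w/ (a non-sibilant consonant) → -oho → *iwoho*.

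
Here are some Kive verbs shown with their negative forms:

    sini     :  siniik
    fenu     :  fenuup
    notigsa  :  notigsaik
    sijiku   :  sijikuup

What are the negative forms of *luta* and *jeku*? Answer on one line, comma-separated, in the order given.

lutaik, jekuup

Looking at the last vowel of each stem: -up when the last vowel of the stem is a rounded vowel (*fenu*, *sijiku*); -ik when the last vowel of the stem is an unrounded vowel (*sini*, *notigsa*).
Since the last vowel of *luta* is /a/ (an unrounded vowel), it takes -ik, giving *lutaik*.
The last vowel of *jeku* is /u/, which is a rounded vowel, so the suffix is -up, giving *jekuup*.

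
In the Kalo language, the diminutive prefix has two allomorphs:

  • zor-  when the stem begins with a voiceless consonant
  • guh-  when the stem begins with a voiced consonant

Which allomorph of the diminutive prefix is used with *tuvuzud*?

The first consonant of *tuvuzud* is /t/, which is voiceless, so the prefix is zor-.

zor-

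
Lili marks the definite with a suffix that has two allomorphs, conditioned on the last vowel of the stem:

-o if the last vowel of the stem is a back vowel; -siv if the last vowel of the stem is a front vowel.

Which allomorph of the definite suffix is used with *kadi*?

-siv

*kadi* — last vowel /i/ (a front vowel) → -siv.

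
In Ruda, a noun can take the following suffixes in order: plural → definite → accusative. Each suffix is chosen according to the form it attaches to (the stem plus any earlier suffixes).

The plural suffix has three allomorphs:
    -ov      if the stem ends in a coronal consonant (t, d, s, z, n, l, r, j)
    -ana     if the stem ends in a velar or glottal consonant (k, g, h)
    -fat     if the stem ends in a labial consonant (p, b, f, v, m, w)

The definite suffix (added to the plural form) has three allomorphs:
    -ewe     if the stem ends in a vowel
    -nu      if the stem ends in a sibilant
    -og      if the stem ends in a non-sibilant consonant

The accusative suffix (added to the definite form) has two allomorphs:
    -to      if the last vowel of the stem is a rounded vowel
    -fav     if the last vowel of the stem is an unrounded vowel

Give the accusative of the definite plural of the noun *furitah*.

furitahanaewefav

*furitah* — final consonant /h/ (velar/glottal) → -ana → *furitahana*.
The final sound of the plural form *furitahana* is /a/, which is a vowel, so the definite suffix is -ewe, giving *furitahanaewe*.
The definite form *furitahanaewe* — last vowel /e/ (an unrounded vowel) → -fav → *furitahanaewefav*.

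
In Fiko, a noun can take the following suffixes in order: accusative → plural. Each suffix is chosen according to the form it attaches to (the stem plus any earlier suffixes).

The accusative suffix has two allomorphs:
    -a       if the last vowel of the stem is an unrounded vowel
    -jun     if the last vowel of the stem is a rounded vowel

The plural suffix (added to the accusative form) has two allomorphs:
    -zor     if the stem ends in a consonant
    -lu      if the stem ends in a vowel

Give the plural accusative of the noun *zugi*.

Since the last vowel of *zugi* is /i/ (an unrounded vowel), it takes -a, giving *zugia*.
The accusative form *zugia*: final sound = /a/, a vowel → -lu → *zugialu*.

zugialu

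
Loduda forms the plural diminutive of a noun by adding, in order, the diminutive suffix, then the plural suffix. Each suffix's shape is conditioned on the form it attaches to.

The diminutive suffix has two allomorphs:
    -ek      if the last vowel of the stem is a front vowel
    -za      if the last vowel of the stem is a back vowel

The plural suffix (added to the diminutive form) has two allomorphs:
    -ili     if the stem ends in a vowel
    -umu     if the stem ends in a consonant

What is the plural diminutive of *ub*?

The last vowel of *ub* is /u/, which is a back vowel, so the diminutive suffix is -za, giving *ubza*.
The diminutive form *ubza* — final sound /a/ (a vowel) → -ili → *ubzaili*.

ubzaili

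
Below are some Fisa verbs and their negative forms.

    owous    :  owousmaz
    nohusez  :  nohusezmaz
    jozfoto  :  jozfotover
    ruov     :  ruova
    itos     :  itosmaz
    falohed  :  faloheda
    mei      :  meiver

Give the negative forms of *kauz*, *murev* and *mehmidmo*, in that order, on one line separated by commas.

The pattern is sibilance of the final sound: -maz when the stem ends in a sibilant (*owous*, *nohusez*, *itos*); -a when the stem ends in a non-sibilant consonant (*ruov*, *falohed*); -ver when the stem ends in a vowel (*jozfoto*, *mei*).
*kauz*: final sound = /z/, a sibilant → -maz → *kauzmaz*.
*murev*: final sound = /v/, a non-sibilant consonant → -a → *mureva*.
The final sound of *mehmidmo* is /o/, which is a vowel, so the suffix is -ver, giving *mehmidmover*.

kauzmaz, mureva, mehmidmover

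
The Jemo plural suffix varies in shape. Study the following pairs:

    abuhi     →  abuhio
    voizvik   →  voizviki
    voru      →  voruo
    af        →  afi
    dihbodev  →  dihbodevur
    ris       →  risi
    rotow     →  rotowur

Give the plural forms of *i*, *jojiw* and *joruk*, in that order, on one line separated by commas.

The alternation tracks the final sound of the stem — -i when the stem ends in a voiceless consonant (*voizvik*, *af*, *ris*); -ur when the stem ends in a voiced consonant (*dihbodev*, *rotow*); -o when the stem ends in a vowel (*abuhi*, *voru*).
*i* — final sound /i/ (a vowel) → -o → *io*.
*jojiw* — final sound /w/ (a voiced consonant) → -ur → *jojiwur*.
Since the final sound of *joruk* is /k/ (a voiceless consonant), it takes -i, giving *joruki*.

io, jojiwur, joruki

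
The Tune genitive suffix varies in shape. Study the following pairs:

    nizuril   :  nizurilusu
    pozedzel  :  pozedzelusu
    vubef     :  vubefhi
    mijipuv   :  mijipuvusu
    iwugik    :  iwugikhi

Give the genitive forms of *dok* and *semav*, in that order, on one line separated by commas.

dokhi, semavusu

The alternation tracks the final consonant of the stem — -hi when the stem ends in a voiceless consonant (*vubef*, *iwugik*); -usu when the stem ends in a voiced consonant (*nizuril*, *pozedzel*, *mijipuv*).
The final consonant of *dok* is /k/, which is voiceless, so the suffix is -hi, giving *dokhi*.
*semav* — final consonant /v/ (voiced) → -usu → *semavusu*.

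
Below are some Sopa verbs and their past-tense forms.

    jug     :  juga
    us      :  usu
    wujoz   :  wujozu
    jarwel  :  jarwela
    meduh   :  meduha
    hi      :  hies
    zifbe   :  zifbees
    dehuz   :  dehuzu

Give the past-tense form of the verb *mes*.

mesu

Looking at the final sound of each stem: -u when the stem ends in a sibilant (*us*, *wujoz*, *dehuz*); -a when the stem ends in a non-sibilant consonant (*jug*, *jarwel*, *meduh*); -es when the stem ends in a vowel (*hi*, *zifbe*).
Since the final sound of *mes* is /s/ (a sibilant), it takes -u, giving *mesu*.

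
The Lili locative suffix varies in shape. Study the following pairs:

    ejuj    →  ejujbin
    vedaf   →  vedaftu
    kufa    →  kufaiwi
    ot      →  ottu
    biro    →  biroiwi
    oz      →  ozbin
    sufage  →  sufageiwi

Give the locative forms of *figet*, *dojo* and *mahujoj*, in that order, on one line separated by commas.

figettu, dojoiwi, mahujojbin

The suffix is conditioned by the final sound: -tu when the stem ends in a voiceless consonant (*vedaf*, *ot*); -bin when the stem ends in a voiced consonant (*ejuj*, *oz*); -iwi when the stem ends in a vowel (*kufa*, *biro*, *sufage*).
*figet* — final sound /t/ (a voiceless consonant) → -tu → *figettu*.
The final sound of *dojo* is /o/, which is a vowel, so the suffix is -iwi, giving *dojoiwi*.
Since the final sound of *mahujoj* is /j/ (a voiced consonant), it takes -bin, giving *mahujojbin*.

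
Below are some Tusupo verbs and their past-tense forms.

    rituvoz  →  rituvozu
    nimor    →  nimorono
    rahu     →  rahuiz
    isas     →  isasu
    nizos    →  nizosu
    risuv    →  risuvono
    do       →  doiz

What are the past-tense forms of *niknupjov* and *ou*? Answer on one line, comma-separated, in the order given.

niknupjovono, ouiz

The suffix is conditioned by the final sound: -u when the stem ends in a sibilant (*rituvoz*, *isas*, *nizos*); -ono when the stem ends in a non-sibilant consonant (*nimor*, *risuv*); -iz when the stem ends in a vowel (*rahu*, *do*).
*niknupjov*: final sound = /v/, a non-sibilant consonant → -ono → *niknupjovono*.
The final sound of *ou* is /u/, which is a vowel, so the suffix is -iz, giving *ouiz*.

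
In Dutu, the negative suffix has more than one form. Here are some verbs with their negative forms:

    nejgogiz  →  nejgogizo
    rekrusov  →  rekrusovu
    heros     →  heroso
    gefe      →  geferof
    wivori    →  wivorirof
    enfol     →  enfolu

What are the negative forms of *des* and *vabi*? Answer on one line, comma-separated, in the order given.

deso, vabirof

The alternation tracks the final sound of the stem — -o when the stem ends in a sibilant (*nejgogiz*, *heros*); -u when the stem ends in a non-sibilant consonant (*rekrusov*, *enfol*); -rof when the stem ends in a vowel (*gefe*, *wivori*).
*des*: final sound = /s/, a sibilant → -o → *deso*.
The final sound of *vabi* is /i/, which is a vowel, so the suffix is -rof, giving *vabirof*.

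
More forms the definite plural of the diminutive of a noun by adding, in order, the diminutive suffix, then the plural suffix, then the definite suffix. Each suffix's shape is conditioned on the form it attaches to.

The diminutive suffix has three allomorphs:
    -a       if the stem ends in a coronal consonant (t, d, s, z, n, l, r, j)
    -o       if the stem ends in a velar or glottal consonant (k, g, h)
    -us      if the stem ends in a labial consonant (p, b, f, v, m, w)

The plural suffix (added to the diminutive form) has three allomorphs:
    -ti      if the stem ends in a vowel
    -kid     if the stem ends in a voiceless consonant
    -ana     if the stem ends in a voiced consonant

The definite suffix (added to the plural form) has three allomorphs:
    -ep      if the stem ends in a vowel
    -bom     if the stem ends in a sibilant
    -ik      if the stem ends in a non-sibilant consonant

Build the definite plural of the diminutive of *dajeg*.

dajegotiep

Since the final consonant of *dajeg* is /g/ (velar/glottal), it takes -o, giving *dajego*.
Since the final sound of the diminutive form *dajego* is /o/ (a vowel), it takes -ti, giving *dajegoti*.
The plural form *dajegoti* — final sound /i/ (a vowel) → -ep → *dajegotiep*.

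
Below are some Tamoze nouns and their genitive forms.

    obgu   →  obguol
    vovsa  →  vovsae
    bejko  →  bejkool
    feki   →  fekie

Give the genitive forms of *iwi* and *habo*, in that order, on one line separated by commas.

The pattern is rounding harmony: -ol when the last vowel of the stem is a rounded vowel (*obgu*, *bejko*); -e when the last vowel of the stem is an unrounded vowel (*vovsa*, *feki*).
Since the last vowel of *iwi* is /i/ (an unrounded vowel), it takes -e, giving *iwie*.
*habo* — last vowel /o/ (a rounded vowel) → -ol → *habool*.

iwie, habool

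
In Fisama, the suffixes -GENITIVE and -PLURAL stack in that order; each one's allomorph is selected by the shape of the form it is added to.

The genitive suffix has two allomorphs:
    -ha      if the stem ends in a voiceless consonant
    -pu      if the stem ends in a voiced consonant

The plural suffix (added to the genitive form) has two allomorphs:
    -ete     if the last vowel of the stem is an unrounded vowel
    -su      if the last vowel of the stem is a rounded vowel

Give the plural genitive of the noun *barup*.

Since the final consonant of *barup* is /p/ (voiceless), it takes -ha, giving *barupha*.
Since the last vowel of the genitive form *barupha* is /a/ (an unrounded vowel), it takes -ete, giving *baruphaete*.

baruphaete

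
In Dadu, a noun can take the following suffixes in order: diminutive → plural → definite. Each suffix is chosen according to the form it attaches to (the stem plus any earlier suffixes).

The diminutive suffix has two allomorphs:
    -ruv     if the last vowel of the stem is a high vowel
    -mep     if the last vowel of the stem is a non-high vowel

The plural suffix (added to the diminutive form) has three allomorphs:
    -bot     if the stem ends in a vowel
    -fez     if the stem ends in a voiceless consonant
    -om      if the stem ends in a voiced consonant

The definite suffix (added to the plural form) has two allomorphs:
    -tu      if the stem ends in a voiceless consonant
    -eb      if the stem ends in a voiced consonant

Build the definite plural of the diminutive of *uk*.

*uk* — last vowel /u/ (a high vowel) → -ruv → *ukruv*.
The diminutive form *ukruv*: final sound = /v/, a voiced consonant → -om → *ukruvom*.
Since the final consonant of the plural form *ukruvom* is /m/ (voiced), it takes -eb, giving *ukruvomeb*.

ukruvomeb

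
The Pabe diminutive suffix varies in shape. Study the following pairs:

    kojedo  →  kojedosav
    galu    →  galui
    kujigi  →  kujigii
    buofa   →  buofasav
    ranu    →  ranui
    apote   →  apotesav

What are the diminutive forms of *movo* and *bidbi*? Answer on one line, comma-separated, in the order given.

The pattern is height harmony: -i when the last vowel of the stem is a high vowel (*galu*, *kujigi*, *ranu*); -sav when the last vowel of the stem is a non-high vowel (*kojedo*, *buofa*, *apote*).
Since the last vowel of *movo* is /o/ (a non-high vowel), it takes -sav, giving *movosav*.
*bidbi* — last vowel /i/ (a high vowel) → -i → *bidbii*.

movosav, bidbii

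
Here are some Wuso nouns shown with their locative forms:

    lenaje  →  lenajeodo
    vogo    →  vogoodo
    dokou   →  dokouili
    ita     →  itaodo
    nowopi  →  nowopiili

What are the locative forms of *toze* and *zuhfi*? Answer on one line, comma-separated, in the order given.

tozeodo, zuhfiili

The suffix is conditioned by the last vowel: -ili when the last vowel of the stem is a high vowel (*dokou*, *nowopi*); -odo when the last vowel of the stem is a non-high vowel (*lenaje*, *vogo*, *ita*).
*toze*: last vowel = /e/, a non-high vowel → -odo → *tozeodo*.
Since the last vowel of *zuhfi* is /i/ (a high vowel), it takes -ili, giving *zuhfiili*.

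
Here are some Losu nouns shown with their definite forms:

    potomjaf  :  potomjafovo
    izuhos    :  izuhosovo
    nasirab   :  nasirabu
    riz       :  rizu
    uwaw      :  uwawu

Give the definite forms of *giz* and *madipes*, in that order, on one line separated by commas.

gizu, madipesovo

The suffix is conditioned by the final consonant: -ovo when the stem ends in a voiceless consonant (*potomjaf*, *izuhos*); -u when the stem ends in a voiced consonant (*nasirab*, *riz*, *uwaw*).
Since the final consonant of *giz* is /z/ (voiced), it takes -u, giving *gizu*.
The final consonant of *madipes* is /s/, which is voiceless, so the suffix is -ovo, giving *madipesovo*.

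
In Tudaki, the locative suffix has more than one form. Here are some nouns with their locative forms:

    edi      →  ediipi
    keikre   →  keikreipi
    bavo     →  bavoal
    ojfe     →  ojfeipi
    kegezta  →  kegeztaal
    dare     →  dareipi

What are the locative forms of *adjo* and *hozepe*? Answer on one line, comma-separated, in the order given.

The suffix is conditioned by the last vowel: -ipi when the last vowel of the stem is a front vowel (*edi*, *keikre*, *ojfe*, *dare*); -al when the last vowel of the stem is a back vowel (*bavo*, *kegezta*).
The last vowel of *adjo* is /o/, which is a back vowel, so the suffix is -al, giving *adjoal*.
The last vowel of *hozepe* is /e/, which is a front vowel, so the suffix is -ipi, giving *hozepeipi*.

adjoal, hozepeipi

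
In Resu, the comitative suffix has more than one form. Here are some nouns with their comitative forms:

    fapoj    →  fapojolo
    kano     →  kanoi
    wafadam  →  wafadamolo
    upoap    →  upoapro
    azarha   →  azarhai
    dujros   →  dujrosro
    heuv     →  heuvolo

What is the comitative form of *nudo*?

The pattern is voicing of the final sound: -ro when the stem ends in a voiceless consonant (*upoap*, *dujros*); -olo when the stem ends in a voiced consonant (*fapoj*, *wafadam*, *heuv*); -i when the stem ends in a vowel (*kano*, *azarha*).
*nudo*: final sound = /o/, a vowel → -i → *nudoi*.

nudoi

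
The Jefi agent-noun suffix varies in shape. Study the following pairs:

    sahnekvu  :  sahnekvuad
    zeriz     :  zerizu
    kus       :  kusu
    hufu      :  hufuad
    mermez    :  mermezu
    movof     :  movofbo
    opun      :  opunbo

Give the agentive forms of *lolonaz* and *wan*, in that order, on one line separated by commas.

Looking at the final sound of each stem: -u when the stem ends in a sibilant (*zeriz*, *kus*, *mermez*); -bo when the stem ends in a non-sibilant consonant (*movof*, *opun*); -ad when the stem ends in a vowel (*sahnekvu*, *hufu*).
*lolonaz*: final sound = /z/, a sibilant → -u → *lolonazu*.
Since the final sound of *wan* is /n/ (a non-sibilant consonant), it takes -bo, giving *wanbo*.

lolonazu, wanbo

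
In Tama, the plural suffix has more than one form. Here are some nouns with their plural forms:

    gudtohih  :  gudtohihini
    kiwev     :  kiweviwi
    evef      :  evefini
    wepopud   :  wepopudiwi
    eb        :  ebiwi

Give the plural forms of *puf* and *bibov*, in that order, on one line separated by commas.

The suffix is conditioned by the final consonant: -ini when the stem ends in a voiceless consonant (*gudtohih*, *evef*); -iwi when the stem ends in a voiced consonant (*kiwev*, *wepopud*, *eb*).
*puf* — final consonant /f/ (voiceless) → -ini → *pufini*.
*bibov*: final consonant = /v/, voiced → -iwi → *biboviwi*.

pufini, biboviwi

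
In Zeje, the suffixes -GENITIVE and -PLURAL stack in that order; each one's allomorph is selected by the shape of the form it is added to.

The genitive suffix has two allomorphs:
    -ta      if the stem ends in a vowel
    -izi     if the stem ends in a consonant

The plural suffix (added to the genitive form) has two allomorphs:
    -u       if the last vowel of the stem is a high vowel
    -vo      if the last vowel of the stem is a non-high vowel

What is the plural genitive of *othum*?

othumiziu

The final sound of *othum* is /m/, which is a consonant, so the genitive suffix is -izi, giving *othumizi*.
Since the last vowel of the genitive form *othumizi* is /i/ (a high vowel), it takes -u, giving *othumiziu*.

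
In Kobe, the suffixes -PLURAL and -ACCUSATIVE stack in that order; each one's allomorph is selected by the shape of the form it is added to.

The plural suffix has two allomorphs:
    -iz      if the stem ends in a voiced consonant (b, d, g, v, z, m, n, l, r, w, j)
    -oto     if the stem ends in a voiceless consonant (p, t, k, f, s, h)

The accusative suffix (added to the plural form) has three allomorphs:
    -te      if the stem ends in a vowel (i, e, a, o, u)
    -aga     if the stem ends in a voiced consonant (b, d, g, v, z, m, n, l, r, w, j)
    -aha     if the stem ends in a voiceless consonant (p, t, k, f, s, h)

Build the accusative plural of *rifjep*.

*rifjep*: final consonant = /p/, voiceless → -oto → *rifjepoto*.
The plural form *rifjepoto* — final sound /o/ (a vowel) → -te → *rifjepotote*.

rifjepotote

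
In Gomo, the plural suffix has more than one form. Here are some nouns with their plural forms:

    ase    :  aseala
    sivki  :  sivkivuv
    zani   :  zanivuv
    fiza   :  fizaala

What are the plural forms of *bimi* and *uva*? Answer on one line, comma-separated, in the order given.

The alternation tracks the last vowel of the stem — -vuv when the last vowel of the stem is a high vowel (*sivki*, *zani*); -ala when the last vowel of the stem is a non-high vowel (*ase*, *fiza*).
*bimi*: last vowel = /i/, a high vowel → -vuv → *bimivuv*.
*uva* — last vowel /a/ (a non-high vowel) → -ala → *uvaala*.

bimivuv, uvaala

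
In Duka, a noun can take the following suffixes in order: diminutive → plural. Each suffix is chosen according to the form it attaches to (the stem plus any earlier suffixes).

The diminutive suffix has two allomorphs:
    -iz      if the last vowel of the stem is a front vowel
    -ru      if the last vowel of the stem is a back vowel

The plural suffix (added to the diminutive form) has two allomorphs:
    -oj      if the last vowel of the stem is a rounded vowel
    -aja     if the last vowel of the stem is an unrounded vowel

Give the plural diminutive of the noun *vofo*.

voforuoj

The last vowel of *vofo* is /o/, which is a back vowel, so the diminutive suffix is -ru, giving *voforu*.
The diminutive form *voforu*: last vowel = /u/, a rounded vowel → -oj → *voforuoj*.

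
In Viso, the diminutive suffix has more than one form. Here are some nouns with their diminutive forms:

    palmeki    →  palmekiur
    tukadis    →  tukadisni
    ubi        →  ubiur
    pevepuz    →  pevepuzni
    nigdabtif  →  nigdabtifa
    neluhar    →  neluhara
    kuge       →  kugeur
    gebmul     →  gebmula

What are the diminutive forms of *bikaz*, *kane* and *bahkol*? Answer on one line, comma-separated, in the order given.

Looking at the final sound of each stem: -ni when the stem ends in a sibilant (*tukadis*, *pevepuz*); -a when the stem ends in a non-sibilant consonant (*nigdabtif*, *neluhar*, *gebmul*); -ur when the stem ends in a vowel (*palmeki*, *ubi*, *kuge*).
The final sound of *bikaz* is /z/, which is a sibilant, so the suffix is -ni, giving *bikazni*.
The final sound of *kane* is /e/, which is a vowel, so the suffix is -ur, giving *kaneur*.
Since the final sound of *bahkol* is /l/ (a non-sibilant consonant), it takes -a, giving *bahkola*.

bikazni, kaneur, bahkola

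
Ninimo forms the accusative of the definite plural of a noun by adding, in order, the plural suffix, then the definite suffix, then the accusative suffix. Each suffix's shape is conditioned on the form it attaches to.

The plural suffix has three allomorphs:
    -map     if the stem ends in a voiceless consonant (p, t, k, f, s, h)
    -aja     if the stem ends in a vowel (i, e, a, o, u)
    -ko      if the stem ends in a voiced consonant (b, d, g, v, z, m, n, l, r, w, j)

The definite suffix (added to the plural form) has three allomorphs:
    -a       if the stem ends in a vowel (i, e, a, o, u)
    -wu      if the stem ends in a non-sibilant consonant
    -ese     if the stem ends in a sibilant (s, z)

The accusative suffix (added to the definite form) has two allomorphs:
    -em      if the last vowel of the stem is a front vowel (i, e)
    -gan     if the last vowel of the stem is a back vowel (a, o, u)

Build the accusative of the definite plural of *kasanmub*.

Since the final sound of *kasanmub* is /b/ (a voiced consonant), it takes -ko, giving *kasanmubko*.
The plural form *kasanmubko* — final sound /o/ (a vowel) → -a → *kasanmubkoa*.
The definite form *kasanmubkoa*: last vowel = /a/, a back vowel → -gan → *kasanmubkoagan*.

kasanmubkoagan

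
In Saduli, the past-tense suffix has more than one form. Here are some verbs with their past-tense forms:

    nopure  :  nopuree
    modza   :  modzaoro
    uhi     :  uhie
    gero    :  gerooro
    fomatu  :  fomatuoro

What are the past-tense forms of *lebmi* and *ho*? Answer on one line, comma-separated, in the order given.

The alternation tracks the last vowel of the stem — -e when the last vowel of the stem is a front vowel (*nopure*, *uhi*); -oro when the last vowel of the stem is a back vowel (*modza*, *gero*, *fomatu*).
*lebmi* — last vowel /i/ (a front vowel) → -e → *lebmie*.
Since the last vowel of *ho* is /o/ (a back vowel), it takes -oro, giving *hooro*.

lebmie, hooro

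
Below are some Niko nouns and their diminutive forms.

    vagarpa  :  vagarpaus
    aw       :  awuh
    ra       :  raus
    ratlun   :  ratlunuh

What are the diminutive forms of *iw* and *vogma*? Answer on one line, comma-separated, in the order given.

The suffix is conditioned by the final sound: -uh when the stem ends in a consonant (*aw*, *ratlun*); -us when the stem ends in a vowel (*vagarpa*, *ra*).
*iw* — final sound /w/ (a consonant) → -uh → *iwuh*.
Since the final sound of *vogma* is /a/ (a vowel), it takes -us, giving *vogmaus*.

iwuh, vogmaus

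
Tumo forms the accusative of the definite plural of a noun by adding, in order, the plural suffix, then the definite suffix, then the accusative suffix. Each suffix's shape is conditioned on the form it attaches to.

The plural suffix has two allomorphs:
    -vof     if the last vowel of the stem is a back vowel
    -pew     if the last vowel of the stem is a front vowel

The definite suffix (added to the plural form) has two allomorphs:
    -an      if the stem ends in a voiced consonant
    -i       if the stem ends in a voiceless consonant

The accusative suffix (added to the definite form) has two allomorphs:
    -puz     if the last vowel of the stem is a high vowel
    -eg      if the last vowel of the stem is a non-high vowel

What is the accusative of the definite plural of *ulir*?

The last vowel of *ulir* is /i/, which is a front vowel, so the plural suffix is -pew, giving *ulirpew*.
The plural form *ulirpew*: final consonant = /w/, voiced → -an → *ulirpewan*.
Since the last vowel of the definite form *ulirpewan* is /a/ (a non-high vowel), it takes -eg, giving *ulirpewaneg*.

ulirpewaneg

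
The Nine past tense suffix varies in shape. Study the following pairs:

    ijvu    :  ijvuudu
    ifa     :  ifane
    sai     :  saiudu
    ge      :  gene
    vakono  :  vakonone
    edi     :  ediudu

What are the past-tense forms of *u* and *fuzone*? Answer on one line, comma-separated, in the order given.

uudu, fuzonene

The suffix is conditioned by the last vowel: -udu when the last vowel of the stem is a high vowel (*ijvu*, *sai*, *edi*); -ne when the last vowel of the stem is a non-high vowel (*ifa*, *ge*, *vakono*).
Since the last vowel of *u* is /u/ (a high vowel), it takes -udu, giving *uudu*.
Since the last vowel of *fuzone* is /e/ (a non-high vowel), it takes -ne, giving *fuzonene*.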